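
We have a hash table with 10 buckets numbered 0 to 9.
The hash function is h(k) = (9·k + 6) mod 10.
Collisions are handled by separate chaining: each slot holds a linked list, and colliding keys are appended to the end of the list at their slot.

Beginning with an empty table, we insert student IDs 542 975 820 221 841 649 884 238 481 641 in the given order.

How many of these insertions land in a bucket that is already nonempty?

Insert 542: h=4, bucket 4 empty -> new chain.
Insert 975: h=1, bucket 1 empty -> new chain.
Insert 820: h=6, bucket 6 empty -> new chain.
Insert 221: h=5, bucket 5 empty -> new chain.
Insert 841: h=5, bucket 5 nonempty -> append to chain.
Insert 649: h=7, bucket 7 empty -> new chain.
Insert 884: h=2, bucket 2 empty -> new chain.
Insert 238: h=8, bucket 8 empty -> new chain.
Insert 481: h=5, bucket 5 nonempty -> append to chain.
Insert 641: h=5, bucket 5 nonempty -> append to chain.
Final buckets:
0: _
1: 975
2: 884
3: _
4: 542
5: 221 -> 841 -> 481 -> 641
6: 820
7: 649
8: 238
9: _

3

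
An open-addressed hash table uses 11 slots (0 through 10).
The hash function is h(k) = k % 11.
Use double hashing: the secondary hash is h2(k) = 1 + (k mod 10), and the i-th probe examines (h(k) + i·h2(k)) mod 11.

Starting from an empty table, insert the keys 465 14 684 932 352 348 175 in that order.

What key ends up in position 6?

465 hashes to 3; slot 3 is free -> place at 3.
14 hashes to 3, h2=5; 3 taken -> place at 8.
684 hashes to 2; slot 2 is free -> place at 2.
932 hashes to 8, h2=3; 8 taken -> place at 0.
352 hashes to 0, h2=3; 0,3 taken -> place at 6.
348 hashes to 7; slot 7 is free -> place at 7.
175 hashes to 10; slot 10 is free -> place at 10.
Table: [932, _, 684, 465, _, _, 352, 348, 14, _, 175]

352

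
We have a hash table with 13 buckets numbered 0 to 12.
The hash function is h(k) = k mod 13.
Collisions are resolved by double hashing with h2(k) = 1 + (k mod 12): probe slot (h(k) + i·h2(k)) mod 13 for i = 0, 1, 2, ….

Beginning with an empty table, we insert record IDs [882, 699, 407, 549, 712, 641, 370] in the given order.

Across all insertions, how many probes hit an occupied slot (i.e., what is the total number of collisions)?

4

882 hashes to 11; slot 11 is free → place at 11.
699 hashes to 10; slot 10 is free → place at 10.
407 hashes to 4; slot 4 is free → place at 4.
549 hashes to 3; slot 3 is free → place at 3.
712 hashes to 10, h2=5; 10 taken → place at 2.
641 hashes to 4, h2=6; 4,10,3 taken → place at 9.
370 hashes to 6; slot 6 is free → place at 6.
Table: [-, -, 712, 549, 407, -, 370, -, -, 641, 699, 882, -]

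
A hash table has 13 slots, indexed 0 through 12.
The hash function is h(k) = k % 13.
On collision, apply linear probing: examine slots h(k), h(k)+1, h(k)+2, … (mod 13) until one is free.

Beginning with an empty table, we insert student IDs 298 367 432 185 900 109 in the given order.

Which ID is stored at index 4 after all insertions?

Insert 298: h=12, slot 12 empty → index 12.
Insert 367: h=3, slot 3 empty → index 3.
Insert 432: h=3, slot 3 occupied → index 4.
Insert 185: h=3, slots 3,4 occupied → index 5.
Insert 900: h=3, slots 3,4,5 occupied → index 6.
Insert 109: h=5, slots 5,6 occupied → index 7.
Table: [_, _, _, 367, 432, 185, 900, 109, _, _, _, _, 298]

432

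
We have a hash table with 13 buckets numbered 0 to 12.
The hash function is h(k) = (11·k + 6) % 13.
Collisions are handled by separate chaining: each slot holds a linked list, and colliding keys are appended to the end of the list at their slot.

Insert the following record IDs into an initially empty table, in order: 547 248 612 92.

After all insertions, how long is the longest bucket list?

4

547 → bucket 4
248 → bucket 4 (collision)
612 → bucket 4 (collision)
92 → bucket 4 (collision)
Final buckets:
0: _
1: _
2: _
3: _
4: 547 -> 248 -> 612 -> 92
5: _
6: _
7: _
8: _
9: _
10: _
11: _
12: _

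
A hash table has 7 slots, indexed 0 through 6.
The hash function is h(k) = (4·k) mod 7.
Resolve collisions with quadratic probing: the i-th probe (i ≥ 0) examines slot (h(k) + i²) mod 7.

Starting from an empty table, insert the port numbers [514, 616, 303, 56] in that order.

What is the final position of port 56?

4

Insert 514: h=5, slot 5 empty => index 5.
Insert 616: h=0, slot 0 empty => index 0.
Insert 303: h=1, slot 1 empty => index 1.
Insert 56: h=0, slots 0,1 occupied => index 4.
Table: [616, 303, ∅, ∅, 56, 514, ∅]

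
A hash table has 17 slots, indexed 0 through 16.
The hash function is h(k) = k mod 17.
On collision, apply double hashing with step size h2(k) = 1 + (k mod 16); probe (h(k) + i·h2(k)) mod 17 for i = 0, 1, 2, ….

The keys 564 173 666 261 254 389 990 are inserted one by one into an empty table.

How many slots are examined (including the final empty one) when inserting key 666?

Insert 564: h=3, slot 3 empty → index 3.
Insert 173: h=3, h2=14, slot 3 occupied → index 0.
Insert 666: h=3, h2=11, slot 3 occupied → index 14.
Insert 261: h=6, slot 6 empty → index 6.
Insert 254: h=16, slot 16 empty → index 16.
Insert 389: h=15, slot 15 empty → index 15.
Insert 990: h=4, slot 4 empty → index 4.
Table: [173, -, -, 564, 990, -, 261, -, -, -, -, -, -, -, 666, 389, 254]

2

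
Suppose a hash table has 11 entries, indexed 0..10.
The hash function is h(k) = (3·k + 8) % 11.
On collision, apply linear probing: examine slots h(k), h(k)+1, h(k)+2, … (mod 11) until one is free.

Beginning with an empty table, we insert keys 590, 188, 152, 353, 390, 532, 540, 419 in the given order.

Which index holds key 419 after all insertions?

590 hashes to 7; slot 7 is free → place at 7.
188 hashes to 0; slot 0 is free → place at 0.
152 hashes to 2; slot 2 is free → place at 2.
353 hashes to 0; 0 taken → place at 1.
390 hashes to 1; 1,2 taken → place at 3.
532 hashes to 9; slot 9 is free → place at 9.
540 hashes to 0; 0,1,2,3 taken → place at 4.
419 hashes to 0; 0,1,2,3,4 taken → place at 5.
Table: [188, 353, 152, 390, 540, 419, _, 590, _, 532, _]

5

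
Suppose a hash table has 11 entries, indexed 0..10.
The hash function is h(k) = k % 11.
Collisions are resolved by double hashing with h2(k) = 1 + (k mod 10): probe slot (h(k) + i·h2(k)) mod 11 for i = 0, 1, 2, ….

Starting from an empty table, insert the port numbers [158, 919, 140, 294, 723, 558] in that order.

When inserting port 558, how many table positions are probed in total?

158 hashes to 4; slot 4 is free → place at 4.
919 hashes to 6; slot 6 is free → place at 6.
140 hashes to 8; slot 8 is free → place at 8.
294 hashes to 8, h2=5; 8 taken → place at 2.
723 hashes to 8, h2=4; 8 taken → place at 1.
558 hashes to 8, h2=9; 8,6,4,2 taken → place at 0.
Table: [558, 723, 294, ∅, 158, ∅, 919, ∅, 140, ∅, ∅]

5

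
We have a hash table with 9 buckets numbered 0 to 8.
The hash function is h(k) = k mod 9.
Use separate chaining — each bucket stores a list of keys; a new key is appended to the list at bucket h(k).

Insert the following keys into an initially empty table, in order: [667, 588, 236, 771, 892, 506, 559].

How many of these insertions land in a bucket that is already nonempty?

Insert 667: h=1, bucket 1 empty → new chain.
Insert 588: h=3, bucket 3 empty → new chain.
Insert 236: h=2, bucket 2 empty → new chain.
Insert 771: h=6, bucket 6 empty → new chain.
Insert 892: h=1, bucket 1 nonempty → append to chain.
Insert 506: h=2, bucket 2 nonempty → append to chain.
Insert 559: h=1, bucket 1 nonempty → append to chain.
Final buckets:
0: .
1: 667 -> 892 -> 559
2: 236 -> 506
3: 588
4: .
5: .
6: 771
7: .
8: .

3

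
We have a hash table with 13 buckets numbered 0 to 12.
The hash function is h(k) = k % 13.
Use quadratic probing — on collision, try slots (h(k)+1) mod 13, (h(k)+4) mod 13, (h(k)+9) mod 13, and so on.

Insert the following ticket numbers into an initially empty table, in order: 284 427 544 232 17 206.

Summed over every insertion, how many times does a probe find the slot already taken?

284: h=11 => slot 11
427: h=11, probe 11,12 => slot 12
544: h=11, probe 11,12,2 => slot 2
232: h=11, probe 11,12,2,7 => slot 7
17: h=4 => slot 4
206: h=11, probe 11,12,2,7,1 => slot 1
Table: [∅, 206, 544, ∅, 17, ∅, ∅, 232, ∅, ∅, ∅, 284, 427]

10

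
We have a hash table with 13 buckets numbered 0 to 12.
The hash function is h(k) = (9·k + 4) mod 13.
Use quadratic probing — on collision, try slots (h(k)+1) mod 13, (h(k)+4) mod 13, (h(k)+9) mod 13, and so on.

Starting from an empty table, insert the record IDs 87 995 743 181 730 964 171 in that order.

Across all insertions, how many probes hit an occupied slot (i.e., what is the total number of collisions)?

6

Insert 87: h=7, slot 7 empty => index 7.
Insert 995: h=2, slot 2 empty => index 2.
Insert 743: h=9, slot 9 empty => index 9.
Insert 181: h=8, slot 8 empty => index 8.
Insert 730: h=9, slot 9 occupied => index 10.
Insert 964: h=9, slots 9,10 occupied => index 0.
Insert 171: h=9, slots 9,10,0 occupied => index 5.
Table: [964, ., 995, ., ., 171, ., 87, 181, 743, 730, ., .]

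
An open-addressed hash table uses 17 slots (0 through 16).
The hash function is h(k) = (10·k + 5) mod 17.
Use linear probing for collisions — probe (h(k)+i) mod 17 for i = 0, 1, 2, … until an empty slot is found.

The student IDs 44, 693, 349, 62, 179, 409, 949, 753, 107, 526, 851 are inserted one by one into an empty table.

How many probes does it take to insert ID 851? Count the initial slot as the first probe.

3

44 hashes to 3; slot 3 is free => place at 3.
693 hashes to 16; slot 16 is free => place at 16.
349 hashes to 10; slot 10 is free => place at 10.
62 hashes to 13; slot 13 is free => place at 13.
179 hashes to 10; 10 taken => place at 11.
409 hashes to 15; slot 15 is free => place at 15.
949 hashes to 9; slot 9 is free => place at 9.
753 hashes to 4; slot 4 is free => place at 4.
107 hashes to 4; 4 taken => place at 5.
526 hashes to 12; slot 12 is free => place at 12.
851 hashes to 15; 15,16 taken => place at 0.
Table: [851, -, -, 44, 753, 107, -, -, -, 949, 349, 179, 526, 62, -, 409, 693]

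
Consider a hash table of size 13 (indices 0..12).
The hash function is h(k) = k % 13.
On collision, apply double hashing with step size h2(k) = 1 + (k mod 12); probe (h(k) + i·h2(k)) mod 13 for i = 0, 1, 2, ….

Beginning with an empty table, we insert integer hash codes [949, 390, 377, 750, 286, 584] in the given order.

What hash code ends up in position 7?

390

949: h=0 => slot 0
390: h=0, h2=7, probe 0,7 => slot 7
377: h=0, h2=6, probe 0,6 => slot 6
750: h=9 => slot 9
286: h=0, h2=11, probe 0,11 => slot 11
584: h=12 => slot 12
Table: [949, -, -, -, -, -, 377, 390, -, 750, -, 286, 584]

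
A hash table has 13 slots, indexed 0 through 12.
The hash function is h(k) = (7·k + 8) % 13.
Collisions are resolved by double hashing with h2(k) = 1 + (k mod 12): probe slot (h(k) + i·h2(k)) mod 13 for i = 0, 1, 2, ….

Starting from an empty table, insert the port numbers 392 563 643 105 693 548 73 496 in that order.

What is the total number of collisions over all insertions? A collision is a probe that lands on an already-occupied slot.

3

Insert 392: h=9, slot 9 empty -> index 9.
Insert 563: h=10, slot 10 empty -> index 10.
Insert 643: h=11, slot 11 empty -> index 11.
Insert 105: h=2, slot 2 empty -> index 2.
Insert 693: h=10, h2=10, slot 10 occupied -> index 7.
Insert 548: h=9, h2=9, slot 9 occupied -> index 5.
Insert 73: h=12, slot 12 empty -> index 12.
Insert 496: h=9, h2=5, slot 9 occupied -> index 1.
Table: [., 496, 105, ., ., 548, ., 693, ., 392, 563, 643, 73]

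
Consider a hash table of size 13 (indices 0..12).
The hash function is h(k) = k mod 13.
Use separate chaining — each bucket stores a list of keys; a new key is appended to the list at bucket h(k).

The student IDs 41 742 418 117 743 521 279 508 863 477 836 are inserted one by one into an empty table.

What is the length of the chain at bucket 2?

3

41 -> bucket 2
742 -> bucket 1
418 -> bucket 2 (collision)
117 -> bucket 0
743 -> bucket 2 (collision)
521 -> bucket 1 (collision)
279 -> bucket 6
508 -> bucket 1 (collision)
863 -> bucket 5
477 -> bucket 9
836 -> bucket 4
Final buckets:
0: 117
1: 742 -> 521 -> 508
2: 41 -> 418 -> 743
3: -
4: 836
5: 863
6: 279
7: -
8: -
9: 477
10: -
11: -
12: -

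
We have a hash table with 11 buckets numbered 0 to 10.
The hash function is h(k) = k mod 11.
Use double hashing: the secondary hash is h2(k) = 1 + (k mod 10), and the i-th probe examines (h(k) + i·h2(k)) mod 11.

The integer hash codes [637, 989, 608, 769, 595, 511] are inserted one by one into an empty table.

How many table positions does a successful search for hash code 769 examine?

3

637 hashes to 10; slot 10 is free -> place at 10.
989 hashes to 10, h2=10; 10 taken -> place at 9.
608 hashes to 3; slot 3 is free -> place at 3.
769 hashes to 10, h2=10; 10,9 taken -> place at 8.
595 hashes to 1; slot 1 is free -> place at 1.
511 hashes to 5; slot 5 is free -> place at 5.
Table: [., 595, ., 608, ., 511, ., ., 769, 989, 637]
Lookup 769: h=10, h2=10, probe 10,9,8 → found at 8.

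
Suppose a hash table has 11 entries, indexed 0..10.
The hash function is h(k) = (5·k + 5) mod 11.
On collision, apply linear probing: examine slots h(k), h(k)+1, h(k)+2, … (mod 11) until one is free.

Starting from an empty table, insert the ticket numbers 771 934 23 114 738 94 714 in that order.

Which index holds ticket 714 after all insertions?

Insert 771: h=10, slot 10 empty => index 10.
Insert 934: h=0, slot 0 empty => index 0.
Insert 23: h=10, slots 10,0 occupied => index 1.
Insert 114: h=3, slot 3 empty => index 3.
Insert 738: h=10, slots 10,0,1 occupied => index 2.
Insert 94: h=2, slots 2,3 occupied => index 4.
Insert 714: h=0, slots 0,1,2,3,4 occupied => index 5.
Table: [934, 23, 738, 114, 94, 714, _, _, _, _, 771]

5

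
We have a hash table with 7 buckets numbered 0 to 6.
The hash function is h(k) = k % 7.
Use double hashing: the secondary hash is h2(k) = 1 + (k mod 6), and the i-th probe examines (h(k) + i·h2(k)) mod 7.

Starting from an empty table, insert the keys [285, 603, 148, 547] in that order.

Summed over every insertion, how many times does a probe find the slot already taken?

2

Insert 285: h=5, slot 5 empty -> index 5.
Insert 603: h=1, slot 1 empty -> index 1.
Insert 148: h=1, h2=5, slot 1 occupied -> index 6.
Insert 547: h=1, h2=2, slot 1 occupied -> index 3.
Table: [∅, 603, ∅, 547, ∅, 285, 148]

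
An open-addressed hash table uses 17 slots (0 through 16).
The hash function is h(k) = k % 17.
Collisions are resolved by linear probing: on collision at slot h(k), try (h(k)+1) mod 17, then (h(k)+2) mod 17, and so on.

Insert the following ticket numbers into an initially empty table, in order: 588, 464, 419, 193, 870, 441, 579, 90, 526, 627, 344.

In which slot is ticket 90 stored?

588 hashes to 10; slot 10 is free => place at 10.
464 hashes to 5; slot 5 is free => place at 5.
419 hashes to 11; slot 11 is free => place at 11.
193 hashes to 6; slot 6 is free => place at 6.
870 hashes to 3; slot 3 is free => place at 3.
441 hashes to 16; slot 16 is free => place at 16.
579 hashes to 1; slot 1 is free => place at 1.
90 hashes to 5; 5,6 taken => place at 7.
526 hashes to 16; 16 taken => place at 0.
627 hashes to 15; slot 15 is free => place at 15.
344 hashes to 4; slot 4 is free => place at 4.
Table: [526, 579, —, 870, 344, 464, 193, 90, —, —, 588, 419, —, —, —, 627, 441]

7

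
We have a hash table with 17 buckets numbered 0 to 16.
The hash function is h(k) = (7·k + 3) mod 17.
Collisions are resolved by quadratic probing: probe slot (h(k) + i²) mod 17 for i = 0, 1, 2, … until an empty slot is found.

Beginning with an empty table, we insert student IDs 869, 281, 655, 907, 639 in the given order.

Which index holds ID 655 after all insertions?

869: h=0 → slot 0
281: h=15 → slot 15
655: h=15, probe 15,16 → slot 16
907: h=11 → slot 11
639: h=5 → slot 5
Table: [869, ., ., ., ., 639, ., ., ., ., ., 907, ., ., ., 281, 655]

16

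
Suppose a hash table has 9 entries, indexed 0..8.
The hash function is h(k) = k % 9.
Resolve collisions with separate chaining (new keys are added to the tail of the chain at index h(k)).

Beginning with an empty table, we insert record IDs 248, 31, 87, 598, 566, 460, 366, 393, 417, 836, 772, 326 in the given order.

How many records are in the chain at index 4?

2

248 → bucket 5
31 → bucket 4
87 → bucket 6
598 → bucket 4 (collision)
566 → bucket 8
460 → bucket 1
366 → bucket 6 (collision)
393 → bucket 6 (collision)
417 → bucket 3
836 → bucket 8 (collision)
772 → bucket 7
326 → bucket 2
Final buckets:
0: .
1: 460
2: 326
3: 417
4: 31 -> 598
5: 248
6: 87 -> 366 -> 393
7: 772
8: 566 -> 836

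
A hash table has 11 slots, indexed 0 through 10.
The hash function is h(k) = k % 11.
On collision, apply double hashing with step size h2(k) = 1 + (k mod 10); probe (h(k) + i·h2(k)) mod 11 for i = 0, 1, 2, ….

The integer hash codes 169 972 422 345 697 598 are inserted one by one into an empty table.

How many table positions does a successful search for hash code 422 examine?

3

Insert 169: h=4, slot 4 empty => index 4.
Insert 972: h=4, h2=3, slot 4 occupied => index 7.
Insert 422: h=4, h2=3, slots 4,7 occupied => index 10.
Insert 345: h=4, h2=6, slots 4,10 occupied => index 5.
Insert 697: h=4, h2=8, slot 4 occupied => index 1.
Insert 598: h=4, h2=9, slot 4 occupied => index 2.
Table: [-, 697, 598, -, 169, 345, -, 972, -, -, 422]
Lookup 422: h=4, h2=3, probe 4,7,10 → found at 10.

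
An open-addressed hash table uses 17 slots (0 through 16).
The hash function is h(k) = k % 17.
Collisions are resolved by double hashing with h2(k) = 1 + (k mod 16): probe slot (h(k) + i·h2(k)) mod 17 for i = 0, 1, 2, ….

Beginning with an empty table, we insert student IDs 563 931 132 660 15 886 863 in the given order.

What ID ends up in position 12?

563 hashes to 2; slot 2 is free => place at 2.
931 hashes to 13; slot 13 is free => place at 13.
132 hashes to 13, h2=5; 13 taken => place at 1.
660 hashes to 14; slot 14 is free => place at 14.
15 hashes to 15; slot 15 is free => place at 15.
886 hashes to 2, h2=7; 2 taken => place at 9.
863 hashes to 13, h2=16; 13 taken => place at 12.
Table: [_, 132, 563, _, _, _, _, _, _, 886, _, _, 863, 931, 660, 15, _]

863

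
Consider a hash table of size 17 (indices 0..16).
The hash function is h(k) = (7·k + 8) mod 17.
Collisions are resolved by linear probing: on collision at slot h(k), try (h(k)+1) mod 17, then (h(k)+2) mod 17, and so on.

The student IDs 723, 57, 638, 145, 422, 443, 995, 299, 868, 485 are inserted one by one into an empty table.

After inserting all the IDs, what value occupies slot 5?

723 hashes to 3; slot 3 is free => place at 3.
57 hashes to 16; slot 16 is free => place at 16.
638 hashes to 3; 3 taken => place at 4.
145 hashes to 3; 3,4 taken => place at 5.
422 hashes to 4; 4,5 taken => place at 6.
443 hashes to 15; slot 15 is free => place at 15.
995 hashes to 3; 3,4,5,6 taken => place at 7.
299 hashes to 10; slot 10 is free => place at 10.
868 hashes to 15; 15,16 taken => place at 0.
485 hashes to 3; 3,4,5,6,7 taken => place at 8.
Table: [868, —, —, 723, 638, 145, 422, 995, 485, —, 299, —, —, —, —, 443, 57]

145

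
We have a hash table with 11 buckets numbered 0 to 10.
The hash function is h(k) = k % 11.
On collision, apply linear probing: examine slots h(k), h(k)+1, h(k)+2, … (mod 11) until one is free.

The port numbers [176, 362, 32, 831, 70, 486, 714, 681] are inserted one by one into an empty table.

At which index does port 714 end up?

3

176 hashes to 0; slot 0 is free → place at 0.
362 hashes to 10; slot 10 is free → place at 10.
32 hashes to 10; 10,0 taken → place at 1.
831 hashes to 6; slot 6 is free → place at 6.
70 hashes to 4; slot 4 is free → place at 4.
486 hashes to 2; slot 2 is free → place at 2.
714 hashes to 10; 10,0,1,2 taken → place at 3.
681 hashes to 10; 10,0,1,2,3,4 taken → place at 5.
Table: [176, 32, 486, 714, 70, 681, 831, —, —, —, 362]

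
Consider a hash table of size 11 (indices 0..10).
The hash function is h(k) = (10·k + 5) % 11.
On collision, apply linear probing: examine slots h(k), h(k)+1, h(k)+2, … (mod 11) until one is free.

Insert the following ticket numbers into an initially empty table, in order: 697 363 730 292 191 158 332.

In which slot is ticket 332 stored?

Insert 697: h=1, slot 1 empty => index 1.
Insert 363: h=5, slot 5 empty => index 5.
Insert 730: h=1, slot 1 occupied => index 2.
Insert 292: h=10, slot 10 empty => index 10.
Insert 191: h=1, slots 1,2 occupied => index 3.
Insert 158: h=1, slots 1,2,3 occupied => index 4.
Insert 332: h=3, slots 3,4,5 occupied => index 6.
Table: [_, 697, 730, 191, 158, 363, 332, _, _, _, 292]

6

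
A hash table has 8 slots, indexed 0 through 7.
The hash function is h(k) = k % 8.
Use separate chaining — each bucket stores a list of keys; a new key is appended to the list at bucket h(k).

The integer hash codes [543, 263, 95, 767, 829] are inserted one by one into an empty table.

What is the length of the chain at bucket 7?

4

543 → bucket 7
263 → bucket 7 (collision)
95 → bucket 7 (collision)
767 → bucket 7 (collision)
829 → bucket 5
Final buckets:
0: _
1: _
2: _
3: _
4: _
5: 829
6: _
7: 543 -> 263 -> 95 -> 767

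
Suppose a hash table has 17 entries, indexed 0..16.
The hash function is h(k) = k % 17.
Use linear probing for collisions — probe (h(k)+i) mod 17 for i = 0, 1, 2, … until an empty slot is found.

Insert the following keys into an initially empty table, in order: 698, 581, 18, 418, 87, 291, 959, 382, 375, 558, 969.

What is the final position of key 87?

4

698 hashes to 1; slot 1 is free -> place at 1.
581 hashes to 3; slot 3 is free -> place at 3.
18 hashes to 1; 1 taken -> place at 2.
418 hashes to 10; slot 10 is free -> place at 10.
87 hashes to 2; 2,3 taken -> place at 4.
291 hashes to 2; 2,3,4 taken -> place at 5.
959 hashes to 7; slot 7 is free -> place at 7.
382 hashes to 8; slot 8 is free -> place at 8.
375 hashes to 1; 1,2,3,4,5 taken -> place at 6.
558 hashes to 14; slot 14 is free -> place at 14.
969 hashes to 0; slot 0 is free -> place at 0.
Table: [969, 698, 18, 581, 87, 291, 375, 959, 382, _, 418, _, _, _, 558, _, _]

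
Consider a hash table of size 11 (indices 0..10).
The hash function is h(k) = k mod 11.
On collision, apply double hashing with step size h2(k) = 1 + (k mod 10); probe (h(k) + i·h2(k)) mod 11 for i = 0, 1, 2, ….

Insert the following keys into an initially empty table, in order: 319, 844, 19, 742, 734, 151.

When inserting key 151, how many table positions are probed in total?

Insert 319: h=0, slot 0 empty -> index 0.
Insert 844: h=8, slot 8 empty -> index 8.
Insert 19: h=8, h2=10, slot 8 occupied -> index 7.
Insert 742: h=5, slot 5 empty -> index 5.
Insert 734: h=8, h2=5, slot 8 occupied -> index 2.
Insert 151: h=8, h2=2, slot 8 occupied -> index 10.
Table: [319, ., 734, ., ., 742, ., 19, 844, ., 151]

2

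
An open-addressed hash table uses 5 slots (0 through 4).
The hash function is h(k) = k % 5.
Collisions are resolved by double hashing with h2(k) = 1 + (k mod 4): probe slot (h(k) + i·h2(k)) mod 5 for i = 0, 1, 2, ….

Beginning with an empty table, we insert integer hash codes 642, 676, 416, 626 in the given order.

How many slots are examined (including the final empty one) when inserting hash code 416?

642 hashes to 2; slot 2 is free → place at 2.
676 hashes to 1; slot 1 is free → place at 1.
416 hashes to 1, h2=1; 1,2 taken → place at 3.
626 hashes to 1, h2=3; 1 taken → place at 4.
Table: [-, 676, 642, 416, 626]

3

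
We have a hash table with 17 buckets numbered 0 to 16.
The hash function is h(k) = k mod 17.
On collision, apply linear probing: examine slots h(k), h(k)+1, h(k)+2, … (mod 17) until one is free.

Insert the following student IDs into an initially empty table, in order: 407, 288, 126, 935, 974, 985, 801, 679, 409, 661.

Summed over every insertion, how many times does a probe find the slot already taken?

407 hashes to 16; slot 16 is free → place at 16.
288 hashes to 16; 16 taken → place at 0.
126 hashes to 7; slot 7 is free → place at 7.
935 hashes to 0; 0 taken → place at 1.
974 hashes to 5; slot 5 is free → place at 5.
985 hashes to 16; 16,0,1 taken → place at 2.
801 hashes to 2; 2 taken → place at 3.
679 hashes to 16; 16,0,1,2,3 taken → place at 4.
409 hashes to 1; 1,2,3,4,5 taken → place at 6.
661 hashes to 15; slot 15 is free → place at 15.
Table: [288, 935, 985, 801, 679, 974, 409, 126, —, —, —, —, —, —, —, 661, 407]

16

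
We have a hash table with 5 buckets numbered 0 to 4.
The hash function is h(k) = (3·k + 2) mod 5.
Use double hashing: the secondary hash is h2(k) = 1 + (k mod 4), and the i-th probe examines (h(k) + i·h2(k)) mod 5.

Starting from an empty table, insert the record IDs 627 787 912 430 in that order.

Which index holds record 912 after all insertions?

4

627 hashes to 3; slot 3 is free -> place at 3.
787 hashes to 3, h2=4; 3 taken -> place at 2.
912 hashes to 3, h2=1; 3 taken -> place at 4.
430 hashes to 2, h2=3; 2 taken -> place at 0.
Table: [430, —, 787, 627, 912]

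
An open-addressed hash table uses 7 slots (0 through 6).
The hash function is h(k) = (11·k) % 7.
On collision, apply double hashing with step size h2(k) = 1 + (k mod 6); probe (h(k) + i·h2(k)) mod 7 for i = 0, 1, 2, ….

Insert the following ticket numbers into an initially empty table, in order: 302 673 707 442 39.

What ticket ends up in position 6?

673

302: h=4 => slot 4
673: h=4, h2=2, probe 4,6 => slot 6
707: h=0 => slot 0
442: h=4, h2=5, probe 4,2 => slot 2
39: h=2, h2=4, probe 2,6,3 => slot 3
Table: [707, ., 442, 39, 302, ., 673]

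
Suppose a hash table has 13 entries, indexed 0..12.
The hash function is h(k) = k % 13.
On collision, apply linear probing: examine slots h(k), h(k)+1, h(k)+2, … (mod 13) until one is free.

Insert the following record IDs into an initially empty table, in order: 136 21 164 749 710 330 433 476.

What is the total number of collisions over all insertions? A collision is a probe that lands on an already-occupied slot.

136 hashes to 6; slot 6 is free => place at 6.
21 hashes to 8; slot 8 is free => place at 8.
164 hashes to 8; 8 taken => place at 9.
749 hashes to 8; 8,9 taken => place at 10.
710 hashes to 8; 8,9,10 taken => place at 11.
330 hashes to 5; slot 5 is free => place at 5.
433 hashes to 4; slot 4 is free => place at 4.
476 hashes to 8; 8,9,10,11 taken => place at 12.
Table: [-, -, -, -, 433, 330, 136, -, 21, 164, 749, 710, 476]

10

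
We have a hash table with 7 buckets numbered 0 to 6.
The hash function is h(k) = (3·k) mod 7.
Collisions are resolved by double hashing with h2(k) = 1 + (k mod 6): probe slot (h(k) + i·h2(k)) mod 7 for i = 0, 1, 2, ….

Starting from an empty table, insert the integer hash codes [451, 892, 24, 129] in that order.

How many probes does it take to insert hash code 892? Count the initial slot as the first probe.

451: h=2 => slot 2
892: h=2, h2=5, probe 2,0 => slot 0
24: h=2, h2=1, probe 2,3 => slot 3
129: h=2, h2=4, probe 2,6 => slot 6
Table: [892, -, 451, 24, -, -, 129]

2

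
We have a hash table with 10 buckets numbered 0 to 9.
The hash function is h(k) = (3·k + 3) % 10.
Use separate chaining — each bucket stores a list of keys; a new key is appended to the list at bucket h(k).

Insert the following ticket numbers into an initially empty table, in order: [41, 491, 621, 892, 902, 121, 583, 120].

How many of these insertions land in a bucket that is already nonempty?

4

41 -> bucket 6
491 -> bucket 6 (collision)
621 -> bucket 6 (collision)
892 -> bucket 9
902 -> bucket 9 (collision)
121 -> bucket 6 (collision)
583 -> bucket 2
120 -> bucket 3
Final buckets:
0: —
1: —
2: 583
3: 120
4: —
5: —
6: 41 -> 491 -> 621 -> 121
7: —
8: —
9: 892 -> 902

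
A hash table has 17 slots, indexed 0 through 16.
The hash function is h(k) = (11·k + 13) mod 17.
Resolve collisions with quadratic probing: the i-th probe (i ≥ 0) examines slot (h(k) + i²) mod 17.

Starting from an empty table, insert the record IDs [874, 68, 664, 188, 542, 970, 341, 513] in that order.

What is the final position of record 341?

874 hashes to 5; slot 5 is free → place at 5.
68 hashes to 13; slot 13 is free → place at 13.
664 hashes to 7; slot 7 is free → place at 7.
188 hashes to 7; 7 taken → place at 8.
542 hashes to 8; 8 taken → place at 9.
970 hashes to 7; 7,8 taken → place at 11.
341 hashes to 7; 7,8,11 taken → place at 16.
513 hashes to 12; slot 12 is free → place at 12.
Table: [-, -, -, -, -, 874, -, 664, 188, 542, -, 970, 513, 68, -, -, 341]

16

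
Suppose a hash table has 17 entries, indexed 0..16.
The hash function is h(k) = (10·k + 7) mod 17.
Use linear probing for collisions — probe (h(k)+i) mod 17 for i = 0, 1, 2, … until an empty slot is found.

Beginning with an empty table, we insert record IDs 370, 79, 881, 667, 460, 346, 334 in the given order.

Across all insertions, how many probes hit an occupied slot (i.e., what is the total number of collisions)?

Insert 370: h=1, slot 1 empty → index 1.
Insert 79: h=15, slot 15 empty → index 15.
Insert 881: h=11, slot 11 empty → index 11.
Insert 667: h=13, slot 13 empty → index 13.
Insert 460: h=0, slot 0 empty → index 0.
Insert 346: h=16, slot 16 empty → index 16.
Insert 334: h=15, slots 15,16,0,1 occupied → index 2.
Table: [460, 370, 334, ∅, ∅, ∅, ∅, ∅, ∅, ∅, ∅, 881, ∅, 667, ∅, 79, 346]

4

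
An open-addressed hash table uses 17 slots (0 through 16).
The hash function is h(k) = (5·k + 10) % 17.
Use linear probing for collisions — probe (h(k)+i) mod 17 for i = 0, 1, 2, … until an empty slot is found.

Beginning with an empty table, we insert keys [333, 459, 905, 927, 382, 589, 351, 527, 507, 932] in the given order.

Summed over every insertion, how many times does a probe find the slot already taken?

7

333 hashes to 9; slot 9 is free => place at 9.
459 hashes to 10; slot 10 is free => place at 10.
905 hashes to 13; slot 13 is free => place at 13.
927 hashes to 4; slot 4 is free => place at 4.
382 hashes to 16; slot 16 is free => place at 16.
589 hashes to 14; slot 14 is free => place at 14.
351 hashes to 14; 14 taken => place at 15.
527 hashes to 10; 10 taken => place at 11.
507 hashes to 12; slot 12 is free => place at 12.
932 hashes to 12; 12,13,14,15,16 taken => place at 0.
Table: [932, —, —, —, 927, —, —, —, —, 333, 459, 527, 507, 905, 589, 351, 382]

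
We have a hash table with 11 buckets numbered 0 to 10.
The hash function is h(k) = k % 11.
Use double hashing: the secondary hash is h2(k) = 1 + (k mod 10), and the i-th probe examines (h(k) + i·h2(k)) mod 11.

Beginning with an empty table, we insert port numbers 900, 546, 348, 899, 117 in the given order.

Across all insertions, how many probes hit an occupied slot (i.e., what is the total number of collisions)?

2

Insert 900: h=9, slot 9 empty => index 9.
Insert 546: h=7, slot 7 empty => index 7.
Insert 348: h=7, h2=9, slot 7 occupied => index 5.
Insert 899: h=8, slot 8 empty => index 8.
Insert 117: h=7, h2=8, slot 7 occupied => index 4.
Table: [-, -, -, -, 117, 348, -, 546, 899, 900, -]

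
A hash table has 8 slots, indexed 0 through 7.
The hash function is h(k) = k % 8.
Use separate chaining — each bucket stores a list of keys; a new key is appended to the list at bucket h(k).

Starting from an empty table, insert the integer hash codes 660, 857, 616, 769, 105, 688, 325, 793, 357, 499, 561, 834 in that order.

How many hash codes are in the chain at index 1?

660 → bucket 4
857 → bucket 1
616 → bucket 0
769 → bucket 1 (collision)
105 → bucket 1 (collision)
688 → bucket 0 (collision)
325 → bucket 5
793 → bucket 1 (collision)
357 → bucket 5 (collision)
499 → bucket 3
561 → bucket 1 (collision)
834 → bucket 2
Final buckets:
0: 616 -> 688
1: 857 -> 769 -> 105 -> 793 -> 561
2: 834
3: 499
4: 660
5: 325 -> 357
6: _
7: _

5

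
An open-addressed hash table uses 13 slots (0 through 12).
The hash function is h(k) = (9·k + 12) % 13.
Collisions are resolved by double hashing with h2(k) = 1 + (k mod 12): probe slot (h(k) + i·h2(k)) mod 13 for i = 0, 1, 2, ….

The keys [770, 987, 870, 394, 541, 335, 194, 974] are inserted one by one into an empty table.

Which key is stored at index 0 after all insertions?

770 hashes to 0; slot 0 is free -> place at 0.
987 hashes to 3; slot 3 is free -> place at 3.
870 hashes to 3, h2=7; 3 taken -> place at 10.
394 hashes to 9; slot 9 is free -> place at 9.
541 hashes to 6; slot 6 is free -> place at 6.
335 hashes to 11; slot 11 is free -> place at 11.
194 hashes to 3, h2=3; 3,6,9 taken -> place at 12.
974 hashes to 3, h2=3; 3,6,9,12 taken -> place at 2.
Table: [770, _, 974, 987, _, _, 541, _, _, 394, 870, 335, 194]

770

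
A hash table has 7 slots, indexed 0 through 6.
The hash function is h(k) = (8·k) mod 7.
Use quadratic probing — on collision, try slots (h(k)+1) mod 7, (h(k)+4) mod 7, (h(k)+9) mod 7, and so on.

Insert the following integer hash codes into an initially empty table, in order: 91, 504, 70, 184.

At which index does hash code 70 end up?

4

91 hashes to 0; slot 0 is free → place at 0.
504 hashes to 0; 0 taken → place at 1.
70 hashes to 0; 0,1 taken → place at 4.
184 hashes to 2; slot 2 is free → place at 2.
Table: [91, 504, 184, ., 70, ., .]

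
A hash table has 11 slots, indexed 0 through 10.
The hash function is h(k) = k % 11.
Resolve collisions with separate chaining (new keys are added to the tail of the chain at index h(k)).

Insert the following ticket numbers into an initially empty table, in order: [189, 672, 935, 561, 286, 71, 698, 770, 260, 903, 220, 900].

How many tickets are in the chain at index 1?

2

Insert 189: h=2, bucket 2 empty -> new chain.
Insert 672: h=1, bucket 1 empty -> new chain.
Insert 935: h=0, bucket 0 empty -> new chain.
Insert 561: h=0, bucket 0 nonempty -> append to chain.
Insert 286: h=0, bucket 0 nonempty -> append to chain.
Insert 71: h=5, bucket 5 empty -> new chain.
Insert 698: h=5, bucket 5 nonempty -> append to chain.
Insert 770: h=0, bucket 0 nonempty -> append to chain.
Insert 260: h=7, bucket 7 empty -> new chain.
Insert 903: h=1, bucket 1 nonempty -> append to chain.
Insert 220: h=0, bucket 0 nonempty -> append to chain.
Insert 900: h=9, bucket 9 empty -> new chain.
Final buckets:
0: 935 -> 561 -> 286 -> 770 -> 220
1: 672 -> 903
2: 189
3: —
4: —
5: 71 -> 698
6: —
7: 260
8: —
9: 900
10: —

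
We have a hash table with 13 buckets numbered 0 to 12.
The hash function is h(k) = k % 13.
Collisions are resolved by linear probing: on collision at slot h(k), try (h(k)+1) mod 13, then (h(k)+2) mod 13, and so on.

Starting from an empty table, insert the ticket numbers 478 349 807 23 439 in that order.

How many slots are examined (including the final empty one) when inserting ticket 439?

4

Insert 478: h=10, slot 10 empty -> index 10.
Insert 349: h=11, slot 11 empty -> index 11.
Insert 807: h=1, slot 1 empty -> index 1.
Insert 23: h=10, slots 10,11 occupied -> index 12.
Insert 439: h=10, slots 10,11,12 occupied -> index 0.
Table: [439, 807, -, -, -, -, -, -, -, -, 478, 349, 23]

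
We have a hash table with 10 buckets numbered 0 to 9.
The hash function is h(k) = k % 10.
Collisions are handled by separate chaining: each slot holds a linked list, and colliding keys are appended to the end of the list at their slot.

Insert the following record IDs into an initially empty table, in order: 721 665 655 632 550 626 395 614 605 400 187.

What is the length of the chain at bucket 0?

Insert 721: h=1, bucket 1 empty -> new chain.
Insert 665: h=5, bucket 5 empty -> new chain.
Insert 655: h=5, bucket 5 nonempty -> append to chain.
Insert 632: h=2, bucket 2 empty -> new chain.
Insert 550: h=0, bucket 0 empty -> new chain.
Insert 626: h=6, bucket 6 empty -> new chain.
Insert 395: h=5, bucket 5 nonempty -> append to chain.
Insert 614: h=4, bucket 4 empty -> new chain.
Insert 605: h=5, bucket 5 nonempty -> append to chain.
Insert 400: h=0, bucket 0 nonempty -> append to chain.
Insert 187: h=7, bucket 7 empty -> new chain.
Final buckets:
0: 550 -> 400
1: 721
2: 632
3: ∅
4: 614
5: 665 -> 655 -> 395 -> 605
6: 626
7: 187
8: ∅
9: ∅

2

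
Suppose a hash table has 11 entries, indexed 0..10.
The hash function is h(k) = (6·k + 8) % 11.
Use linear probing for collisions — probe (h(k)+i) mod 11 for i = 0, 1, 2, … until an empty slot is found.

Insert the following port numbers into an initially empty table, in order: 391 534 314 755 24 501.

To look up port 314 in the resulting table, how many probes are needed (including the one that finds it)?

3

Insert 391: h=0, slot 0 empty => index 0.
Insert 534: h=0, slot 0 occupied => index 1.
Insert 314: h=0, slots 0,1 occupied => index 2.
Insert 755: h=6, slot 6 empty => index 6.
Insert 24: h=9, slot 9 empty => index 9.
Insert 501: h=0, slots 0,1,2 occupied => index 3.
Table: [391, 534, 314, 501, -, -, 755, -, -, 24, -]
Lookup 314: h=0, probe 0,1,2 → found at 2.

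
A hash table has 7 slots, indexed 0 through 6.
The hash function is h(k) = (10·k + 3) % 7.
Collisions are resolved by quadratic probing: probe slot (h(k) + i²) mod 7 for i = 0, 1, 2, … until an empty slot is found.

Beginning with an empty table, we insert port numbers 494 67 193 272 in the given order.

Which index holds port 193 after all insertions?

5

Insert 494: h=1, slot 1 empty → index 1.
Insert 67: h=1, slot 1 occupied → index 2.
Insert 193: h=1, slots 1,2 occupied → index 5.
Insert 272: h=0, slot 0 empty → index 0.
Table: [272, 494, 67, _, _, 193, _]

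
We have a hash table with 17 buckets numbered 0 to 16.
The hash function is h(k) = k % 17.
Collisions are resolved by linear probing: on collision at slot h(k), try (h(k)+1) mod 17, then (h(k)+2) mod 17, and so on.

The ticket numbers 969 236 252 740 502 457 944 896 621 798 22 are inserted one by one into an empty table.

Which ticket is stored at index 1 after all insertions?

Insert 969: h=0, slot 0 empty -> index 0.
Insert 236: h=15, slot 15 empty -> index 15.
Insert 252: h=14, slot 14 empty -> index 14.
Insert 740: h=9, slot 9 empty -> index 9.
Insert 502: h=9, slot 9 occupied -> index 10.
Insert 457: h=15, slot 15 occupied -> index 16.
Insert 944: h=9, slots 9,10 occupied -> index 11.
Insert 896: h=12, slot 12 empty -> index 12.
Insert 621: h=9, slots 9,10,11,12 occupied -> index 13.
Insert 798: h=16, slots 16,0 occupied -> index 1.
Insert 22: h=5, slot 5 empty -> index 5.
Table: [969, 798, _, _, _, 22, _, _, _, 740, 502, 944, 896, 621, 252, 236, 457]

798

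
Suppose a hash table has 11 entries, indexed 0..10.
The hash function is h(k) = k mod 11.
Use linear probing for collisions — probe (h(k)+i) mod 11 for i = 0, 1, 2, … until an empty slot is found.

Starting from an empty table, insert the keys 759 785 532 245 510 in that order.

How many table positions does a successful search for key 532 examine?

759 hashes to 0; slot 0 is free -> place at 0.
785 hashes to 4; slot 4 is free -> place at 4.
532 hashes to 4; 4 taken -> place at 5.
245 hashes to 3; slot 3 is free -> place at 3.
510 hashes to 4; 4,5 taken -> place at 6.
Table: [759, -, -, 245, 785, 532, 510, -, -, -, -]
Lookup 532: h=4, probe 4,5 → found at 5.

2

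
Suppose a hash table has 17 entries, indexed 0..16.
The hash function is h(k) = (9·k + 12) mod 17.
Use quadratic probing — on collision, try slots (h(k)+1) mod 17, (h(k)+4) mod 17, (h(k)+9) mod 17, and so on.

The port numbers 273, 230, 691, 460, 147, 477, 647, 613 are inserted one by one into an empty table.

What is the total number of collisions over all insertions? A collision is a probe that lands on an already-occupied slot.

14

273: h=4 -> slot 4
230: h=8 -> slot 8
691: h=9 -> slot 9
460: h=4, probe 4,5 -> slot 5
147: h=9, probe 9,10 -> slot 10
477: h=4, probe 4,5,8,13 -> slot 13
647: h=4, probe 4,5,8,13,3 -> slot 3
613: h=4, probe 4,5,8,13,3,12 -> slot 12
Table: [-, -, -, 647, 273, 460, -, -, 230, 691, 147, -, 613, 477, -, -, -]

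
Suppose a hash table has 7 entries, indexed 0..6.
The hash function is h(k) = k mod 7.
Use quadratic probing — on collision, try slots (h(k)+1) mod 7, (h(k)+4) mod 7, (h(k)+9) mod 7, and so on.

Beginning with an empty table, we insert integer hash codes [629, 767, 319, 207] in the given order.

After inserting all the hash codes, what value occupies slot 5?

629 hashes to 6; slot 6 is free => place at 6.
767 hashes to 4; slot 4 is free => place at 4.
319 hashes to 4; 4 taken => place at 5.
207 hashes to 4; 4,5 taken => place at 1.
Table: [., 207, ., ., 767, 319, 629]

319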